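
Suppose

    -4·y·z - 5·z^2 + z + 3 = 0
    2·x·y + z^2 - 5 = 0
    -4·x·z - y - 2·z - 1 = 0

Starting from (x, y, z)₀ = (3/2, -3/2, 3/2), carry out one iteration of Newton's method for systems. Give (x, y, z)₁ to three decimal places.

At (3/2, -3/2, 3/2): F = (2.250, -7.250, -11.500).
Jacobian J = [[0, -4·z, -4·y - 10·z + 1], [2·y, 2·x, 2·z], [-4·z, -1, -4·x - 2]].
At the point, J = [[0.000, -6.000, -8.000], [-3.000, 3.000, 3.000], [-6.000, -1.000, -8.000]] (det J = 84.000).
Solving J·Δ = −F gives Δ = (-2.068, 0.268, 0.080).
Then the next iterate is (x, y, z)₁ = (-0.568, -1.232, 1.580).

(-0.568, -1.232, 1.580)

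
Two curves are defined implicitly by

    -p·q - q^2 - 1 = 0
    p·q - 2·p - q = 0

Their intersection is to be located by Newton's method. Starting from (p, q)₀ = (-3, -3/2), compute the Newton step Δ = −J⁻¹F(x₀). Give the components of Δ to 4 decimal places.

At (-3, -3/2): F = (-7.7500, 12.0000).
Jacobian J = [[-q, -p - 2·q], [q - 2, p - 1]].
At the point, J = [[1.5000, 6.0000], [-3.5000, -4.0000]] (det J = 15.0000).
Solving J·Δ = −F gives Δ = (2.7333, 0.6083).

(2.7333, 0.6083)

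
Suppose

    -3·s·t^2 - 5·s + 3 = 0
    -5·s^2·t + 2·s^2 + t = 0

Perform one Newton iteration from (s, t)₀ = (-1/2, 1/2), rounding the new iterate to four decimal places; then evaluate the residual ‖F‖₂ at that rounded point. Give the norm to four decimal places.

At (-1/2, 1/2): F = (5.8750, 0.3750).
Jacobian J = [[-3·t^2 - 5, -6·s·t], [-10·s·t + 4·s, -5·s^2 + 1]].
At the point, J = [[-5.7500, 1.5000], [0.5000, -0.2500]] (det J = 0.6875).
Solving J·Δ = −F gives Δ = (2.9545, 7.4091).
Then the next iterate is (s, t)₁ = (2.4545, 7.9091).
Re-evaluating at (2.4545, 7.9091): F = (-469.887869, -218.286402), so ‖F‖₂ = 518.1154.

518.1154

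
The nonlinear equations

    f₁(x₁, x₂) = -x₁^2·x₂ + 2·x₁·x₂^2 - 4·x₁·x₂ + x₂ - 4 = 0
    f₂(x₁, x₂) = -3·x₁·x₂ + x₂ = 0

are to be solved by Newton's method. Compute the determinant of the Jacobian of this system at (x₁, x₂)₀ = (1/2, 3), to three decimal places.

41.250

J = [[-2·x₁·x₂ + 2·x₂^2 - 4·x₂, -x₁^2 + 4·x₁·x₂ - 4·x₁ + 1], [-3·x₂, -3·x₁ + 1]].
At the point, J = [[3.000, 4.750], [-9.000, -0.500]].
det J = 41.250.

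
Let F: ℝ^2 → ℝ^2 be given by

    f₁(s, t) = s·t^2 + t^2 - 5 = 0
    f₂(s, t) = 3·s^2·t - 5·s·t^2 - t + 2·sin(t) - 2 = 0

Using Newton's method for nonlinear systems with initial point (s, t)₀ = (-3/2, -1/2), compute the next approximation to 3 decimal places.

At (-3/2, -1/2): F = (-5.125, -3.95885).
Jacobian J = [[t^2, 2·s·t + 2·t], [6·s·t - 5·t^2, 3·s^2 - 10·s·t + 2·cos(t) - 1]].
At the point, J = [[0.250, 0.500], [3.250, 0.00517]] (det J = -1.62371).
Solving J·Δ = −F gives Δ = (1.203, 9.649).
Then the next iterate is (s, t)₁ = (-0.297, 9.149).

(-0.297, 9.149)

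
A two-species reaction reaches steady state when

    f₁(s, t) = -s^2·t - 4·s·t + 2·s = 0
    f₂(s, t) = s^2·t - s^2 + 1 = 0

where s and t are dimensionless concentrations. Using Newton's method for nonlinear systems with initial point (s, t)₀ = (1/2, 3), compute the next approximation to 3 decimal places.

(-1.050, 9.400)

At (1/2, 3): F = (-5.750, 1.500).
Jacobian J = [[-2·s·t - 4·t + 2, -s^2 - 4·s], [2·s·t - 2·s, s^2]].
At the point, J = [[-13.000, -2.250], [2.000, 0.250]] (det J = 1.250).
Solving J·Δ = −F gives Δ = (-1.550, 6.400).
Then the next iterate is (s, t)₁ = (-1.050, 9.400).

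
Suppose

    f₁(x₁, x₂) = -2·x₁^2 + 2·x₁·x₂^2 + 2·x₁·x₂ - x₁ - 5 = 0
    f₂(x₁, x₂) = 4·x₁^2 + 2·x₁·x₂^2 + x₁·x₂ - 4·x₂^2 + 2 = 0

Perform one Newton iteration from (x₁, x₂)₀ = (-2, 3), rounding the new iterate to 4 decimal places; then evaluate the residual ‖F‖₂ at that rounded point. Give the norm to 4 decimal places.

At (-2, 3): F = (-59.0000, -60.0000).
Jacobian J = [[-4·x₁ + 2·x₂^2 + 2·x₂ - 1, 4·x₁·x₂ + 2·x₁], [8·x₁ + 2·x₂^2 + x₂, 4·x₁·x₂ + x₁ - 8·x₂]].
At the point, J = [[31.0000, -28.0000], [5.0000, -50.0000]] (det J = -1410.0000).
Solving J·Δ = −F gives Δ = (0.9007, -1.1099).
Then the next iterate is (x₁, x₂)₁ = (-1.0993, 1.8901).
Re-evaluating at (-1.0993, 1.8901): F = (-18.327645, -17.388307), so ‖F‖₂ = 25.2637.

25.2637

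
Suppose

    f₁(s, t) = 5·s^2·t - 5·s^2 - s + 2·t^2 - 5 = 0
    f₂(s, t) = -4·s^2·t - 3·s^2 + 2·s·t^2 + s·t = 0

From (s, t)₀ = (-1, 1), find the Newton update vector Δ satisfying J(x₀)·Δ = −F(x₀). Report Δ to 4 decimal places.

(0.7500, 0.3056)

At (-1, 1): F = (-2.0000, -10.0000).
Jacobian J = [[10·s·t - 10·s - 1, 5·s^2 + 4·t], [-8·s·t - 6·s + 2·t^2 + t, -4·s^2 + 4·s·t + s]].
At the point, J = [[-1.0000, 9.0000], [17.0000, -9.0000]] (det J = -144.0000).
Solving J·Δ = −F gives Δ = (0.7500, 0.3056).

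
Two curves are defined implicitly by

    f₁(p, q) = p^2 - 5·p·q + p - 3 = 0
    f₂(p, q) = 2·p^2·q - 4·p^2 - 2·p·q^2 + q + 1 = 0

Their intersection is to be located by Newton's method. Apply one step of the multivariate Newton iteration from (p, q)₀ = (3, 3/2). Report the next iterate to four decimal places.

At (3, 3/2): F = (-13.5000, -20.0000).
Jacobian J = [[2·p - 5·q + 1, -5·p], [4·p·q - 8·p - 2·q^2, 2·p^2 - 4·p·q + 1]].
At the point, J = [[-0.5000, -15.0000], [-10.5000, 1.0000]] (det J = -158.0000).
Solving J·Δ = −F gives Δ = (-1.9842, -0.8339).
Then the next iterate is (p, q)₁ = (1.0158, 0.6661).

(1.0158, 0.6661)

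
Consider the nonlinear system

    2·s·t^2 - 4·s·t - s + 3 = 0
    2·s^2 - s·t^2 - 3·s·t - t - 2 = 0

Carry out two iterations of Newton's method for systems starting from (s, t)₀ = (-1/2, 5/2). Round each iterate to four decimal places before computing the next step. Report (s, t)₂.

(-0.2297, 4.1458)

At (-1/2, 5/2): F = (2.2500, 2.8750).
Jacobian J = [[2·t^2 - 4·t - 1, 4·s·t - 4·s], [4·s - t^2 - 3·t, -2·s·t - 3·s - 1]].
At the point, J = [[1.5000, -3.0000], [-15.7500, 3.0000]] (det J = -42.7500).
Solving J·Δ = −F gives Δ = (0.3596, 0.9298).
Then the next iterate is (s, t)₁ = (-0.1404, 3.4298).
Round to (-0.1404, 3.4298) and repeat: F = (1.763377, -2.294145), J = [[8.807856, -1.364576], [-22.614528, 0.384288]].
Δ = (-0.0893, 0.7160), so (s, t)₂ = (-0.2297, 4.1458).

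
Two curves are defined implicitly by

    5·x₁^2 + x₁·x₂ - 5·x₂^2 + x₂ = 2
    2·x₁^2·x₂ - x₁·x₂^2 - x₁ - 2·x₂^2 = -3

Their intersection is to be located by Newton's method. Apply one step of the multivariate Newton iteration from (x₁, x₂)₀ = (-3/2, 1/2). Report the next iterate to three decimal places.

At (-3/2, 1/2): F = (7.750, 6.625).
Jacobian J = [[10·x₁ + x₂, x₁ - 10·x₂ + 1], [4·x₁·x₂ - x₂^2 - 1, 2·x₁^2 - 2·x₁·x₂ - 4·x₂]].
At the point, J = [[-14.500, -5.500], [-4.250, 4.000]] (det J = -81.375).
Solving J·Δ = −F gives Δ = (0.829, -0.776).
Then the next iterate is (x₁, x₂)₁ = (-0.671, -0.276).

(-0.671, -0.276)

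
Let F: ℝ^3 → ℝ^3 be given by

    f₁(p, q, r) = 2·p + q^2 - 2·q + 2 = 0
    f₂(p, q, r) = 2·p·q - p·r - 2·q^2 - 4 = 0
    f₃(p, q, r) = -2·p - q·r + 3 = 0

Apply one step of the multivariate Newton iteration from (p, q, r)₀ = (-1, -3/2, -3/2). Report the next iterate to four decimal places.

(4.5000, 1.7500, 0.7500)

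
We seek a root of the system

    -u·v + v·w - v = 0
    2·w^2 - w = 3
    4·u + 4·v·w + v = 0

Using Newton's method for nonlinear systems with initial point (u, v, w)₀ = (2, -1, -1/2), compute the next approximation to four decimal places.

(-0.8205, -0.6154, -1.1667)

At (2, -1, -1/2): F = (3.5000, -2.0000, 9.0000).
Jacobian J = [[-v, -u + w - 1, v], [0, 0, 4·w - 1], [4, 4·w + 1, 4·v]].
At the point, J = [[1.0000, -3.5000, -1.0000], [0.0000, 0.0000, -3.0000], [4.0000, -1.0000, -4.0000]] (det J = 39.0000).
Solving J·Δ = −F gives Δ = (-2.8205, 0.3846, -0.6667).
Then the next iterate is (u, v, w)₁ = (-0.8205, -0.6154, -1.1667).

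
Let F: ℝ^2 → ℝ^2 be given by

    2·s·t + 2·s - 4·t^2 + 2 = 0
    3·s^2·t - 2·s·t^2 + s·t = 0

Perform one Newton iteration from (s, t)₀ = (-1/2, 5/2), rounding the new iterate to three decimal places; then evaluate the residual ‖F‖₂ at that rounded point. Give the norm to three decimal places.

6.593

At (-1/2, 5/2): F = (-26.500, 6.875).
Jacobian J = [[2·t + 2, 2·s - 8·t], [6·s·t - 2·t^2 + t, 3·s^2 - 4·s·t + s]].
At the point, J = [[7.000, -21.000], [-17.500, 5.250]] (det J = -330.750).
Solving J·Δ = −F gives Δ = (0.016, -1.257).
Then the next iterate is (s, t)₁ = (-0.484, 1.243).
Re-evaluating at (-0.484, 1.243): F = (-6.35142, 1.76754), so ‖F‖₂ = 6.593.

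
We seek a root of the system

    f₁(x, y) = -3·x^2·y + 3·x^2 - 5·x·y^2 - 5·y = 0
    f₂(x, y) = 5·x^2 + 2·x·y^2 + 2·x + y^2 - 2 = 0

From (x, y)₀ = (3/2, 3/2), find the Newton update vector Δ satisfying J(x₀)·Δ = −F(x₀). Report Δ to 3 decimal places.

(-0.721, -0.479)

At (3/2, 3/2): F = (-27.750, 21.250).
Jacobian J = [[-6·x·y + 6·x - 5·y^2, -3·x^2 - 10·x·y - 5], [10·x + 2·y^2 + 2, 4·x·y + 2·y]].
At the point, J = [[-15.750, -34.250], [21.500, 12.000]] (det J = 547.375).
Solving J·Δ = −F gives Δ = (-0.721, -0.479).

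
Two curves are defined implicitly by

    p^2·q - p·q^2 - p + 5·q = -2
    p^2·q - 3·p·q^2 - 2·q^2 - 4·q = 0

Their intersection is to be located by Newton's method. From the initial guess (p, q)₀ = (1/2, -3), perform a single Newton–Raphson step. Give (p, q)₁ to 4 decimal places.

(7.2258, 9.8710)

At (1/2, -3): F = (-18.7500, -20.2500).
Jacobian J = [[2·p·q - q^2 - 1, p^2 - 2·p·q + 5], [2·p·q - 3·q^2, p^2 - 6·p·q - 4·q - 4]].
At the point, J = [[-13.0000, 8.2500], [-30.0000, 17.2500]] (det J = 23.2500).
Solving J·Δ = −F gives Δ = (6.7258, 12.8710).
Then the next iterate is (p, q)₁ = (7.2258, 9.8710).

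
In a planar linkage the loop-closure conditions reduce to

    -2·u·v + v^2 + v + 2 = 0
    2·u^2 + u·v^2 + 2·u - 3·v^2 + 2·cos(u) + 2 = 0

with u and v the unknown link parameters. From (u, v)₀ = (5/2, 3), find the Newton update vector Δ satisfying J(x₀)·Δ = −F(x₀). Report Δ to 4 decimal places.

At (5/2, 3): F = (-1.0000, 13.397713).
Jacobian J = [[-2·v, -2·u + 2·v + 1], [4·u + v^2 - 2·sin(u) + 2, 2·u·v - 6·v]].
At the point, J = [[-6.0000, 2.0000], [19.803056, -3.0000]] (det J = -21.606111).
Solving J·Δ = −F gives Δ = (-1.1013, -2.8040).

(-1.1013, -2.8040)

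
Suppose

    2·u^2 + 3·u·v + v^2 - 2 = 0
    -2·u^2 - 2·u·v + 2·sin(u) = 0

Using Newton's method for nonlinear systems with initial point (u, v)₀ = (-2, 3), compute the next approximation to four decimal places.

(1.0000, 1.5789)

At (-2, 3): F = (-3.0000, 2.181405).
Jacobian J = [[4·u + 3·v, 3·u + 2·v], [-4·u - 2·v + 2·cos(u), -2·u]].
At the point, J = [[1.0000, 0.0000], [1.167706, 4.0000]] (det J = 4.0000).
Solving J·Δ = −F gives Δ = (3.0000, -1.4211).
Then the next iterate is (u, v)₁ = (1.0000, 1.5789).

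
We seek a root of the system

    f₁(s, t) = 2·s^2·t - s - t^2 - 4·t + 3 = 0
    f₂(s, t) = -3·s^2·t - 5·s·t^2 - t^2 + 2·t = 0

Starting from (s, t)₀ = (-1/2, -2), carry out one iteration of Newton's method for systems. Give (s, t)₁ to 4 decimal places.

At (-1/2, -2): F = (6.5000, 3.5000).
Jacobian J = [[4·s·t - 1, 2·s^2 - 2·t - 4], [-6·s·t - 5·t^2, -3·s^2 - 10·s·t - 2·t + 2]].
At the point, J = [[3.0000, 0.5000], [-26.0000, -4.7500]] (det J = -1.2500).
Solving J·Δ = −F gives Δ = (-26.1000, 143.6000).
Then the next iterate is (s, t)₁ = (-26.6000, 141.6000).

(-26.6000, 141.6000)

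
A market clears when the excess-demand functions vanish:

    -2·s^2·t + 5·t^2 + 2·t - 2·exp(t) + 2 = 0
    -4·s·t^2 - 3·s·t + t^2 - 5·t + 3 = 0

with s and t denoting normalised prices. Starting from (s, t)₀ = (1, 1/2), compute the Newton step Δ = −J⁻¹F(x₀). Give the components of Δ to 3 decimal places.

At (1, 1/2): F = (-0.04744, -1.750).
Jacobian J = [[-4·s·t, -2·s^2 + 10·t - 2·exp(t) + 2], [-4·t^2 - 3·t, -8·s·t - 3·s + 2·t - 5]].
At the point, J = [[-2.000, 1.70256], [-2.500, -11.000]] (det J = 26.25639).
Solving J·Δ = −F gives Δ = (-0.133, -0.129).

(-0.133, -0.129)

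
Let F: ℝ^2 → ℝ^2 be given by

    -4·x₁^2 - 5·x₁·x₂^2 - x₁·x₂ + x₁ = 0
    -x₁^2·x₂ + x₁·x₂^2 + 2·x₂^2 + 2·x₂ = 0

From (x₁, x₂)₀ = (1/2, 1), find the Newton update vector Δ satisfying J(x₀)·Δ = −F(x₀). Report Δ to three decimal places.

(-0.004, -0.630)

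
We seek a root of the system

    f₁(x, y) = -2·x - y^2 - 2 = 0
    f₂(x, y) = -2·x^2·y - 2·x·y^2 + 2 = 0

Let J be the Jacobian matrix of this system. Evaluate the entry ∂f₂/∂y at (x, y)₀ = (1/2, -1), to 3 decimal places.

1.500

∂f₂/∂y = -2·x^2 - 4·x·y.
At (1/2, -1) this is 1.500.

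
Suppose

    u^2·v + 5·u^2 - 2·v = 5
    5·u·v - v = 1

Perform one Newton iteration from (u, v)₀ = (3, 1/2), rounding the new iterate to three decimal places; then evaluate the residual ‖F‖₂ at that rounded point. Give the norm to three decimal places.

10.232

At (3, 1/2): F = (43.500, 6.000).
Jacobian J = [[2·u·v + 10·u, u^2 - 2], [5·v, 5·u - 1]].
At the point, J = [[33.000, 7.000], [2.500, 14.000]] (det J = 444.500).
Solving J·Δ = −F gives Δ = (-1.276, -0.201).
Then the next iterate is (u, v)₁ = (1.724, 0.299).
Re-evaluating at (1.724, 0.299): F = (10.15156, 1.27838), so ‖F‖₂ = 10.232.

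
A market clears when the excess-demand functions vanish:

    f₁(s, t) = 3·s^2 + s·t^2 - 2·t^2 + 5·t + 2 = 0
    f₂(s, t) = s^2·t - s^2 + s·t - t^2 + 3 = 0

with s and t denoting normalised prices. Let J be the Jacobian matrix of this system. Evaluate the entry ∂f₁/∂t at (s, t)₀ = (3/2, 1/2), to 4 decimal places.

∂f₁/∂t = 2·s·t - 4·t + 5.
At (3/2, 1/2) this is 4.5000.

4.5000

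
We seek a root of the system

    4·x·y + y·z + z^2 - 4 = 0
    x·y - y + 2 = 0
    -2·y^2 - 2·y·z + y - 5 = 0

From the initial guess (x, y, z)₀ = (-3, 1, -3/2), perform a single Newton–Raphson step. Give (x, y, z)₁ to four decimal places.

(5.8000, 2.7000, -3.0000)

At (-3, 1, -3/2): F = (-15.2500, -2.0000, -3.0000).
Jacobian J = [[4·y, 4·x + z, y + 2·z], [y, x - 1, 0], [0, -4·y - 2·z + 1, -2·y]].
At the point, J = [[4.0000, -13.5000, -2.0000], [1.0000, -4.0000, 0.0000], [0.0000, 0.0000, -2.0000]] (det J = 5.0000).
Solving J·Δ = −F gives Δ = (8.8000, 1.7000, -1.5000).
Then the next iterate is (x, y, z)₁ = (5.8000, 2.7000, -3.0000).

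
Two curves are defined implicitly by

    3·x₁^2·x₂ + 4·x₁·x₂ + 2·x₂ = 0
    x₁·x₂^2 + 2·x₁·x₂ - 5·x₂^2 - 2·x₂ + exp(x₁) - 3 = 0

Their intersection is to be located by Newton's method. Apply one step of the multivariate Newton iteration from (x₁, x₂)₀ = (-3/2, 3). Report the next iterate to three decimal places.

(-1.252, 1.352)

At (-3/2, 3): F = (8.250, -76.27687).
Jacobian J = [[6·x₁·x₂ + 4·x₂, 3·x₁^2 + 4·x₁ + 2], [x₂^2 + 2·x₂ + exp(x₁), 2·x₁·x₂ + 2·x₁ - 10·x₂ - 2]].
At the point, J = [[-15.000, 2.750], [15.22313, -44.000]] (det J = 618.13639).
Solving J·Δ = −F gives Δ = (0.248, -1.648).
Then the next iterate is (x₁, x₂)₁ = (-1.252, 1.352).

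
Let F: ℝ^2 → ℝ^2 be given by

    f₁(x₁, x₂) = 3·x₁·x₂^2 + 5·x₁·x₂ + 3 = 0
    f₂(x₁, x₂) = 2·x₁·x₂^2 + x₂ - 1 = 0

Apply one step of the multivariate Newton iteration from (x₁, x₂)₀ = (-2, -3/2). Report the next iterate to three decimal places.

(1.290, -1.754)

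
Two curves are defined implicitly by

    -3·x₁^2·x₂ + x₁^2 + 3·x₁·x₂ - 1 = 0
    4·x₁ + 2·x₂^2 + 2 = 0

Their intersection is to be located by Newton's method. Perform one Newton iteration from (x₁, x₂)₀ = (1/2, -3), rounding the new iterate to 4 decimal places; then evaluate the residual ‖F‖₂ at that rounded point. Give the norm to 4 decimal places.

11.6116

At (1/2, -3): F = (-3.0000, 22.0000).
Jacobian J = [[-6·x₁·x₂ + 2·x₁ + 3·x₂, -3·x₁^2 + 3·x₁], [4, 4·x₂]].
At the point, J = [[1.0000, 0.7500], [4.0000, -12.0000]] (det J = -15.0000).
Solving J·Δ = −F gives Δ = (1.3000, 2.2667).
Then the next iterate is (x₁, x₂)₁ = (1.8000, -0.7333).
Re-evaluating at (1.8000, -0.7333): F = (5.407856, 10.275458), so ‖F‖₂ = 11.6116.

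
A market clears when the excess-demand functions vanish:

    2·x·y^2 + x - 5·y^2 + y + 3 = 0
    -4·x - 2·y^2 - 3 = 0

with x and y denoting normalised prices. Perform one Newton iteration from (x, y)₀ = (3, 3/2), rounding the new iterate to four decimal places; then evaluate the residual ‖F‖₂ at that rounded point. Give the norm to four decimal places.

41.0800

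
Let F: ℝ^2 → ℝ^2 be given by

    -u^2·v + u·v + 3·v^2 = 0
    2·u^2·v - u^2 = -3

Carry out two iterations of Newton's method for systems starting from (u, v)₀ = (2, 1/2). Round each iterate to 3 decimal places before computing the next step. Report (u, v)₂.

At (2, 1/2): F = (-0.250, 3.000).
Jacobian J = [[-2·u·v + v, -u^2 + u + 6·v], [4·u·v - 2·u, 2·u^2]].
At the point, J = [[-1.500, 1.000], [0.000, 8.000]] (det J = -12.000).
Solving J·Δ = −F gives Δ = (-0.417, -0.375).
Then the next iterate is (u, v)₁ = (1.583, 0.125).
Round to (1.583, 0.125) and repeat: F = (-0.06849, 1.12058), J = [[-0.27075, -0.17289], [-2.37450, 5.01178]].
Δ = (-0.085, -0.264), so (u, v)₂ = (1.498, -0.139).

(1.498, -0.139)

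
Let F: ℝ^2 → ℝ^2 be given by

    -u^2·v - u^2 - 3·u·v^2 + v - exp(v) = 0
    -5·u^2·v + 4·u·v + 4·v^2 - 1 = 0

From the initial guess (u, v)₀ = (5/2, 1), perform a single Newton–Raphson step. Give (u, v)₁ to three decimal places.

(2.076, 0.294)

At (5/2, 1): F = (-21.71828, -18.250).
Jacobian J = [[-2·u·v - 2·u - 3·v^2, -u^2 - 6·u·v - exp(v) + 1], [-10·u·v + 4·v, -5·u^2 + 4·u + 8·v]].
At the point, J = [[-13.000, -22.96828], [-21.000, -13.250]] (det J = -310.08392).
Solving J·Δ = −F gives Δ = (-0.424, -0.706).
Then the next iterate is (u, v)₁ = (2.076, 0.294).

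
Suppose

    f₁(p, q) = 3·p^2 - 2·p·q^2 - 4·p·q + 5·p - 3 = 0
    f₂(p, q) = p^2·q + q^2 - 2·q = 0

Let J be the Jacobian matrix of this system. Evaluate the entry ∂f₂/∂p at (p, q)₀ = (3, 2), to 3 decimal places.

∂f₂/∂p = 2·p·q.
At (3, 2) this is 12.000.

12.000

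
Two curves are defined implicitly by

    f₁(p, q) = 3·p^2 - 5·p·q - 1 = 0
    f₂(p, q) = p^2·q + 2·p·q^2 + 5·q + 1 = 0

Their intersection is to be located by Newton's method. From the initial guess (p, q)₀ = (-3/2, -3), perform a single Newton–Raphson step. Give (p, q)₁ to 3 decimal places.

At (-3/2, -3): F = (-16.750, -47.750).
Jacobian J = [[6·p - 5·q, -5·p], [2·p·q + 2·q^2, p^2 + 4·p·q + 5]].
At the point, J = [[6.000, 7.500], [27.000, 25.250]] (det J = -51.000).
Solving J·Δ = −F gives Δ = (-1.271, 3.250).
Then the next iterate is (p, q)₁ = (-2.771, 0.250).

(-2.771, 0.250)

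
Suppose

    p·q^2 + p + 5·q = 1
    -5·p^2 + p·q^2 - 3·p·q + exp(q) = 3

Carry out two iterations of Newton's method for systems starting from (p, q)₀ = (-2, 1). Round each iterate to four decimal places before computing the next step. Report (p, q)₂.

At (-2, 1): F = (0.0000, -16.281718).
Jacobian J = [[q^2 + 1, 2·p·q + 5], [-10·p + q^2 - 3·q, 2·p·q - 3·p + exp(q)]].
At the point, J = [[2.0000, 1.0000], [18.0000, 4.718282]] (det J = -8.563436).
Solving J·Δ = −F gives Δ = (1.9013, -3.8026).
Then the next iterate is (p, q)₁ = (-0.0987, -2.8026).
Round to (-0.0987, -2.8026) and repeat: F = (-15.886946, -4.593152), J = [[8.854567, 5.553233], [17.249367, 0.909985]].
Δ = (0.1260, 2.6600), so (p, q)₂ = (0.0273, -0.1426).

(0.0273, -0.1426)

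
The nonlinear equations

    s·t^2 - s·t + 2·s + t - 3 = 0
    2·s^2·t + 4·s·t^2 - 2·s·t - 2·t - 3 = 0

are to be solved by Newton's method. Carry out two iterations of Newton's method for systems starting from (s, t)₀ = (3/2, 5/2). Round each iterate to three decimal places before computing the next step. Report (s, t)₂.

(3.684, -0.735)

At (3/2, 5/2): F = (8.125, 33.250).
Jacobian J = [[t^2 - t + 2, 2·s·t - s + 1], [4·s·t + 4·t^2 - 2·t, 2·s^2 + 8·s·t - 2·s - 2]].
At the point, J = [[5.750, 7.000], [35.000, 29.500]] (det J = -75.375).
Solving J·Δ = −F gives Δ = (0.092, -1.236).
Then the next iterate is (s, t)₁ = (1.592, 1.264).
Round to (1.592, 1.264) and repeat: F = (1.97924, 7.02868), J = [[2.33370, 3.43258], [11.91194, 15.98323]].
Δ = (2.092, -1.999), so (s, t)₂ = (3.684, -0.735).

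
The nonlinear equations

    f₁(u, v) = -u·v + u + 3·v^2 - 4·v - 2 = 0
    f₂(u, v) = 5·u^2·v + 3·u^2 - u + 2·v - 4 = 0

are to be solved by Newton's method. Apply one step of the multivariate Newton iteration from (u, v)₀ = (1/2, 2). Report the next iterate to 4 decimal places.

(0.3311, 1.7775)

At (1/2, 2): F = (1.5000, 2.7500).
Jacobian J = [[-v + 1, -u + 6·v - 4], [10·u·v + 6·u - 1, 5·u^2 + 2]].
At the point, J = [[-1.0000, 7.5000], [12.0000, 3.2500]] (det J = -93.2500).
Solving J·Δ = −F gives Δ = (-0.1689, -0.2225).
Then the next iterate is (u, v)₁ = (0.3311, 1.7775).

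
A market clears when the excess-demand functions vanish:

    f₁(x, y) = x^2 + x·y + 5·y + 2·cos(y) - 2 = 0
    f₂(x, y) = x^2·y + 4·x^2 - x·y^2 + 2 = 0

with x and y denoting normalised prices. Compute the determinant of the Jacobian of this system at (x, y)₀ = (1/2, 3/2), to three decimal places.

J = [[2·x + y, x - 2·sin(y) + 5], [2·x·y + 8·x - y^2, x^2 - 2·x·y]].
At the point, J = [[2.500, 3.50501], [3.250, -1.250]].
det J = -14.516.

-14.516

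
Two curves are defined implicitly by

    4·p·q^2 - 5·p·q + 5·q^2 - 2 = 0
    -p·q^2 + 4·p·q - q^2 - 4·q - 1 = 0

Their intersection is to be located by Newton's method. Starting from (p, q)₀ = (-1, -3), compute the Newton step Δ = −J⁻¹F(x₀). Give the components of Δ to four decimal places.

At (-1, -3): F = (-8.0000, 23.0000).
Jacobian J = [[4·q^2 - 5·q, 8·p·q - 5·p + 10·q], [-q^2 + 4·q, -2·p·q + 4·p - 2·q - 4]].
At the point, J = [[51.0000, -1.0000], [-21.0000, -8.0000]] (det J = -429.0000).
Solving J·Δ = −F gives Δ = (0.2028, 2.3427).

(0.2028, 2.3427)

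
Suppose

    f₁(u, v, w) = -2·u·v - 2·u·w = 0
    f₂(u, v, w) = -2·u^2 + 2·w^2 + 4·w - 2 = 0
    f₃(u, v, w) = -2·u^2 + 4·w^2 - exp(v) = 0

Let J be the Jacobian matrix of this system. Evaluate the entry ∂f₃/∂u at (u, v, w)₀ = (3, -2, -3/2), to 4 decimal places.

-12.0000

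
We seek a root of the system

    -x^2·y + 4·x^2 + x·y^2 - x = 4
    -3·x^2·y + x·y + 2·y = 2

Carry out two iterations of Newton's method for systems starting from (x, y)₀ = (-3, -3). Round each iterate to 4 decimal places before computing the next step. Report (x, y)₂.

At (-3, -3): F = (35.0000, 82.0000).
Jacobian J = [[-2·x·y + 8·x + y^2 - 1, -x^2 + 2·x·y], [-6·x·y + y, -3·x^2 + x + 2]].
At the point, J = [[-34.0000, 9.0000], [-57.0000, -28.0000]] (det J = 1465.0000).
Solving J·Δ = −F gives Δ = (1.1727, 0.5413).
Then the next iterate is (x, y)₁ = (-1.8273, -2.4587).
Round to (-1.8273, -2.4587) and repeat: F = (8.346658, 22.204367), J = [[-18.558759, 5.646540], [-29.415395, -9.844376]].
Δ = (0.5950, 0.4775), so (x, y)₂ = (-1.2323, -1.9812).

(-1.2323, -1.9812)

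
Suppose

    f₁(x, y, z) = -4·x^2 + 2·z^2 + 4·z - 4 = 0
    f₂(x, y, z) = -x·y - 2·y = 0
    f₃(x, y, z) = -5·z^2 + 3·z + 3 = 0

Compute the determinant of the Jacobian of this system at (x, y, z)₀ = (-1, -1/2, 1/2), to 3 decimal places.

J = [[-8·x, 0, 4·z + 4], [-y, -x - 2, 0], [0, 0, -10·z + 3]].
At the point, J = [[8.000, 0.000, 6.000], [0.500, -1.000, 0.000], [0.000, 0.000, -2.000]].
det J = 16.000.

16.000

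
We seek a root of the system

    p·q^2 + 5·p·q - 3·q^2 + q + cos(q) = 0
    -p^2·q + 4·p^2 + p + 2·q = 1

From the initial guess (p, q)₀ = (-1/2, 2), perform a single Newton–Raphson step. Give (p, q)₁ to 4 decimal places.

At (-1/2, 2): F = (-17.416147, 3.0000).
Jacobian J = [[q^2 + 5·q, 2·p·q + 5·p - 6·q - sin(q) + 1], [-2·p·q + 8·p + 1, -p^2 + 2]].
At the point, J = [[14.0000, -16.409297], [-1.0000, 1.7500]] (det J = 8.090703).
Solving J·Δ = −F gives Δ = (-2.3174, -3.0385).
Then the next iterate is (p, q)₁ = (-2.8174, -1.0385).

(-2.8174, -1.0385)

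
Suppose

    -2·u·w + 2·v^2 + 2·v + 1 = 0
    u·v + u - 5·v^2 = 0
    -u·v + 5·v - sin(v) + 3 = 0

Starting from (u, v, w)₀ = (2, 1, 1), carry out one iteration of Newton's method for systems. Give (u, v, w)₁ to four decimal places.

(14.5977, 4.0244, -0.5122)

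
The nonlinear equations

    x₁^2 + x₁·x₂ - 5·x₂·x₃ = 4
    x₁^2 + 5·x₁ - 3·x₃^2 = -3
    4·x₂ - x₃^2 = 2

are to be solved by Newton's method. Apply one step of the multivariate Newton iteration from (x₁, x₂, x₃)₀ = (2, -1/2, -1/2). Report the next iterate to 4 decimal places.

(-5.8667, -3.9833, 17.6833)

At (2, -1/2, -1/2): F = (-2.2500, 16.2500, -4.2500).
Jacobian J = [[2·x₁ + x₂, x₁ - 5·x₃, -5·x₂], [2·x₁ + 5, 0, -6·x₃], [0, 4, -2·x₃]].
At the point, J = [[3.5000, 4.5000, 2.5000], [9.0000, 0.0000, 3.0000], [0.0000, 4.0000, 1.0000]] (det J = 7.5000).
Solving J·Δ = −F gives Δ = (-7.8667, -3.4833, 18.1833).
Then the next iterate is (x₁, x₂, x₃)₁ = (-5.8667, -3.9833, 17.6833).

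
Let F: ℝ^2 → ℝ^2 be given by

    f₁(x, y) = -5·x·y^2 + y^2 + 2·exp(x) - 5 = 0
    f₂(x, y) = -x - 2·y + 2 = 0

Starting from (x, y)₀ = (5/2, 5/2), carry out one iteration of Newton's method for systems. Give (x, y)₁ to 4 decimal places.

(-2.3303, 2.1652)

At (5/2, 5/2): F = (-52.510012, -5.5000).
Jacobian J = [[-5·y^2 + 2·exp(x), -10·x·y + 2·y], [-1, -2]].
At the point, J = [[-6.885012, -57.5000], [-1.0000, -2.0000]] (det J = -43.729976).
Solving J·Δ = −F gives Δ = (-4.8303, -0.3348).
Then the next iterate is (x, y)₁ = (-2.3303, 2.1652).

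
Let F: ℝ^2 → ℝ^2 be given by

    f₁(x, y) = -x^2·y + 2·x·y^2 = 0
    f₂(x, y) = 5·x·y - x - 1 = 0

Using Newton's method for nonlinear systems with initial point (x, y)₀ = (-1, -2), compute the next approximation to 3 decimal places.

(-0.298, -1.544)

At (-1, -2): F = (-6.000, 10.000).
Jacobian J = [[-2·x·y + 2·y^2, -x^2 + 4·x·y], [5·y - 1, 5·x]].
At the point, J = [[4.000, 7.000], [-11.000, -5.000]] (det J = 57.000).
Solving J·Δ = −F gives Δ = (0.702, 0.456).
Then the next iterate is (x, y)₁ = (-0.298, -1.544).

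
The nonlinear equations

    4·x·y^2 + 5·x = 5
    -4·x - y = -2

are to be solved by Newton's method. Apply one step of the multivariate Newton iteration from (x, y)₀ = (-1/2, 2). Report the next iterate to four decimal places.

(0.0943, 1.6226)

At (-1/2, 2): F = (-15.5000, 2.0000).
Jacobian J = [[4·y^2 + 5, 8·x·y], [-4, -1]].
At the point, J = [[21.0000, -8.0000], [-4.0000, -1.0000]] (det J = -53.0000).
Solving J·Δ = −F gives Δ = (0.5943, -0.3774).
Then the next iterate is (x, y)₁ = (0.0943, 1.6226).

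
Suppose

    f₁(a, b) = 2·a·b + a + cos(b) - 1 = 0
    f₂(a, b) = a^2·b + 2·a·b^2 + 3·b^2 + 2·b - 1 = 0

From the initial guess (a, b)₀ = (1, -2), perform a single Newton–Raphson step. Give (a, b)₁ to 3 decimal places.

At (1, -2): F = (-4.41615, 13.000).
Jacobian J = [[2·b + 1, 2·a - sin(b)], [2·a·b + 2·b^2, a^2 + 4·a·b + 6·b + 2]].
At the point, J = [[-3.000, 2.90930], [4.000, -17.000]] (det J = 39.36281).
Solving J·Δ = −F gives Δ = (-0.946, 0.542).
Then the next iterate is (a, b)₁ = (0.054, -1.458).

(0.054, -1.458)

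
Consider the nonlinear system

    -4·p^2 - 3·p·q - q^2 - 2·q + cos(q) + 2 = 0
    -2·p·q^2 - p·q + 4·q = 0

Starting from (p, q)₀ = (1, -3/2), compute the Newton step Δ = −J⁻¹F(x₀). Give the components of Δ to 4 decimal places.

(0.6046, 1.2015)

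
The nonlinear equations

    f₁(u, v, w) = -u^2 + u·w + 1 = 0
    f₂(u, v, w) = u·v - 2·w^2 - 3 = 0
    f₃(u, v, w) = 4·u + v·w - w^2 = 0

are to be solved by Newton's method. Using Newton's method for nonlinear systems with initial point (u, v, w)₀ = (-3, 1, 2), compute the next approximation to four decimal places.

At (-3, 1, 2): F = (-14.0000, -14.0000, -14.0000).
Jacobian J = [[-2·u + w, 0, u], [v, u, -4·w], [4, w, v - 2·w]].
At the point, J = [[8.0000, 0.0000, -3.0000], [1.0000, -3.0000, -8.0000], [4.0000, 2.0000, -3.0000]] (det J = 158.0000).
Solving J·Δ = −F gives Δ = (0.8861, 1.7722, -2.3038).
Then the next iterate is (u, v, w)₁ = (-2.1139, 2.7722, -0.3038).

(-2.1139, 2.7722, -0.3038)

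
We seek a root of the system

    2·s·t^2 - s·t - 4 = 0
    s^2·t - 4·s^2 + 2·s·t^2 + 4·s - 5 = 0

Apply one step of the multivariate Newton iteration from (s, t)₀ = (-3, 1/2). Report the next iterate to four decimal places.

(-0.8824, -0.8333)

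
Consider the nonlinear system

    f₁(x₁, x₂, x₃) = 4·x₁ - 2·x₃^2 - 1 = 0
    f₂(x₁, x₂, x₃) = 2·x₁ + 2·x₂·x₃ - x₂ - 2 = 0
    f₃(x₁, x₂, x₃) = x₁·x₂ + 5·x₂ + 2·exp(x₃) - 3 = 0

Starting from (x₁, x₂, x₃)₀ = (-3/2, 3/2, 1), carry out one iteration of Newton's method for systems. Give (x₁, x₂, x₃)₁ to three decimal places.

(1.466, -3.079, 1.716)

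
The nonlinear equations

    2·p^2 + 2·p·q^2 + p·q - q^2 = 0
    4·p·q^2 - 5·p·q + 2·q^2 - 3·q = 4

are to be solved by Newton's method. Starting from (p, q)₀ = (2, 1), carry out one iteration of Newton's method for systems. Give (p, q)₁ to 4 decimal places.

(0.2706, 1.7529)

At (2, 1): F = (13.0000, -7.0000).
Jacobian J = [[4·p + 2·q^2 + q, 4·p·q + p - 2·q], [4·q^2 - 5·q, 8·p·q - 5·p + 4·q - 3]].
At the point, J = [[11.0000, 8.0000], [-1.0000, 7.0000]] (det J = 85.0000).
Solving J·Δ = −F gives Δ = (-1.7294, 0.7529).
Then the next iterate is (p, q)₁ = (0.2706, 1.7529).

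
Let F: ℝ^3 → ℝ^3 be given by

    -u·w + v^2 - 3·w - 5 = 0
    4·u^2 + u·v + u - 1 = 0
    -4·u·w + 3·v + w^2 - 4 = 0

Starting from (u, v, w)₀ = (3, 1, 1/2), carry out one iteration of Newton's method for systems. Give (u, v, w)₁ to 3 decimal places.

At (3, 1, 1/2): F = (-7.000, 41.000, -6.750).
Jacobian J = [[-w, 2·v, -u - 3], [8·u + v + 1, u, 0], [-4·w, 3, -4·u + 2·w]].
At the point, J = [[-0.500, 2.000, -6.000], [26.000, 3.000, 0.000], [-2.000, 3.000, -11.000]] (det J = 84.500).
Solving J·Δ = −F gives Δ = (-3.237, 14.385, 3.898).
Then the next iterate is (u, v, w)₁ = (-0.237, 15.385, 4.398).

(-0.237, 15.385, 4.398)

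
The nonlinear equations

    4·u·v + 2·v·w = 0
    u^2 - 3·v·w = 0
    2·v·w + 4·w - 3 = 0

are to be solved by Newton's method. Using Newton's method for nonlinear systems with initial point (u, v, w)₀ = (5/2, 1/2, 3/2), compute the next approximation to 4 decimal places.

(1.2500, 0.2500, 0.7500)

At (5/2, 1/2, 3/2): F = (6.5000, 4.0000, 4.5000).
Jacobian J = [[4·v, 4·u + 2·w, 2·v], [2·u, -3·w, -3·v], [0, 2·w, 2·v + 4]].
At the point, J = [[2.0000, 13.0000, 1.0000], [5.0000, -4.5000, -1.5000], [0.0000, 3.0000, 5.0000]] (det J = -346.0000).
Solving J·Δ = −F gives Δ = (-1.2500, -0.2500, -0.7500).
Then the next iterate is (u, v, w)₁ = (1.2500, 0.2500, 0.7500).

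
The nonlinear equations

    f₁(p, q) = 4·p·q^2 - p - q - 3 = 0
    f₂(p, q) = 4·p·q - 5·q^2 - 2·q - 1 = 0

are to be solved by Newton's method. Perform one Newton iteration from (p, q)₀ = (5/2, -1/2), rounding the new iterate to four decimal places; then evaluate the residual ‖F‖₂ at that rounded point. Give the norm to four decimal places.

6.0616

At (5/2, -1/2): F = (-2.5000, -6.2500).
Jacobian J = [[4·q^2 - 1, 8·p·q - 1], [4·q, 4·p - 10·q - 2]].
At the point, J = [[0.0000, -11.0000], [-2.0000, 13.0000]] (det J = -22.0000).
Solving J·Δ = −F gives Δ = (-4.6023, -0.2273).
Then the next iterate is (p, q)₁ = (-2.1023, -0.7273).
Re-evaluating at (-2.1023, -0.7273): F = (-4.618575, 3.925785), so ‖F‖₂ = 6.0616.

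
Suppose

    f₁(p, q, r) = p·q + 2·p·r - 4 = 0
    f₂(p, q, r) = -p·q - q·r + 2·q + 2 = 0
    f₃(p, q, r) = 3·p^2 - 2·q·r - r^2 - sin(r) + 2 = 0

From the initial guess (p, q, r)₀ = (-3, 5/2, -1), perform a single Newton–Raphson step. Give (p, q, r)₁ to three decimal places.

At (-3, 5/2, -1): F = (-5.500, 17.000, 33.84147).
Jacobian J = [[q + 2·r, p, 2·p], [-q, -p - r + 2, -q], [6·p, -2·r, -2·q - 2·r - cos(r)]].
At the point, J = [[0.500, -3.000, -6.000], [-2.500, 6.000, -2.500], [-18.000, 2.000, -3.54030]] (det J = -734.56864).
Solving J·Δ = −F gives Δ = (1.602, -2.062, 0.248).
Then the next iterate is (p, q, r)₁ = (-1.398, 0.438, -0.752).

(-1.398, 0.438, -0.752)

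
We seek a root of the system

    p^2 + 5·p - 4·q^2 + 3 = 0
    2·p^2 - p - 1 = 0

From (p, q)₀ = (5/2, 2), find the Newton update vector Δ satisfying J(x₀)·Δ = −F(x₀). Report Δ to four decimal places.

At (5/2, 2): F = (5.7500, 9.0000).
Jacobian J = [[2·p + 5, -8·q], [4·p - 1, 0]].
At the point, J = [[10.0000, -16.0000], [9.0000, 0.0000]] (det J = 144.0000).
Solving J·Δ = −F gives Δ = (-1.0000, -0.2656).

(-1.0000, -0.2656)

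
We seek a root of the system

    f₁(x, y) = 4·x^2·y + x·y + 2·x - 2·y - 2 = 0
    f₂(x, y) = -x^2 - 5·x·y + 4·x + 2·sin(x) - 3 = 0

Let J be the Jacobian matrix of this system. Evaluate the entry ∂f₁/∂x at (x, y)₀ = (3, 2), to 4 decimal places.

52.0000

∂f₁/∂x = 8·x·y + y + 2.
At (3, 2) this is 52.0000.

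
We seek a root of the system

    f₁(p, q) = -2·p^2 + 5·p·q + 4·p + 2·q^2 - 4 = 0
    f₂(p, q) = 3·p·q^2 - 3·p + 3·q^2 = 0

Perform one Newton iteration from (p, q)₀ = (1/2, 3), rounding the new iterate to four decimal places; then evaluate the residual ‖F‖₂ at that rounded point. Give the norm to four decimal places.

12.6491

At (1/2, 3): F = (23.0000, 39.0000).
Jacobian J = [[-4·p + 5·q + 4, 5·p + 4·q], [3·q^2 - 3, 6·p·q + 6·q]].
At the point, J = [[17.0000, 14.5000], [24.0000, 27.0000]] (det J = 111.0000).
Solving J·Δ = −F gives Δ = (-0.5000, -1.0000).
Then the next iterate is (p, q)₁ = (0.0000, 2.0000).
Re-evaluating at (0.0000, 2.0000): F = (4.0000, 12.0000), so ‖F‖₂ = 12.6491.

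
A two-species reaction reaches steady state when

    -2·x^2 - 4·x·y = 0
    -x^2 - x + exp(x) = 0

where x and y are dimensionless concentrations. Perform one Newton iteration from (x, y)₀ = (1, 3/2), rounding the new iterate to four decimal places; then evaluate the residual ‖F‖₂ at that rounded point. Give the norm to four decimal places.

74.7654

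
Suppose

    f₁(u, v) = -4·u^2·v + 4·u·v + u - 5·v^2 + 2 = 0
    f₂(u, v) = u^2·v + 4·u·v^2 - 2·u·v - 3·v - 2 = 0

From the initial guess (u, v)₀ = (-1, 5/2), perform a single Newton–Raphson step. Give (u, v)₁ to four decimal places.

At (-1, 5/2): F = (-50.2500, -27.0000).
Jacobian J = [[-8·u·v + 4·v + 1, -4·u^2 + 4·u - 10·v], [2·u·v + 4·v^2 - 2·v, u^2 + 8·u·v - 2·u - 3]].
At the point, J = [[31.0000, -33.0000], [15.0000, -20.0000]] (det J = -125.0000).
Solving J·Δ = −F gives Δ = (0.9120, -0.6660).
Then the next iterate is (u, v)₁ = (-0.0880, 1.8340).

(-0.0880, 1.8340)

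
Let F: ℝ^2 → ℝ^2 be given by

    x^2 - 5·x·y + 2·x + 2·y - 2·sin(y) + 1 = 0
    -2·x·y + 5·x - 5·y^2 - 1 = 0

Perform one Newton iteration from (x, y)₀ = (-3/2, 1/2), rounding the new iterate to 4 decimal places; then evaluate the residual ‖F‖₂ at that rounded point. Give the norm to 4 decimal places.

3.9156

At (-3/2, 1/2): F = (4.041149, -8.2500).
Jacobian J = [[2·x - 5·y + 2, -5·x - 2·cos(y) + 2], [-2·y + 5, -2·x - 10·y]].
At the point, J = [[-3.5000, 7.744835], [4.0000, -2.0000]] (det J = -23.979340).
Solving J·Δ = −F gives Δ = (2.3275, 0.5301).
Then the next iterate is (x, y)₁ = (0.8275, 1.0301).
Re-evaluating at (0.8275, 1.0301): F = (-0.576783, -3.872846), so ‖F‖₂ = 3.9156.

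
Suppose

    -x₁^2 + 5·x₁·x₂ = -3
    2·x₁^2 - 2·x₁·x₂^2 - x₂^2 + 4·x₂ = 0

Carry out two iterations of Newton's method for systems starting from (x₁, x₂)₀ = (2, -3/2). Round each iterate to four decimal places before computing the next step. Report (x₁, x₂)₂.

(0.9944, -0.4763)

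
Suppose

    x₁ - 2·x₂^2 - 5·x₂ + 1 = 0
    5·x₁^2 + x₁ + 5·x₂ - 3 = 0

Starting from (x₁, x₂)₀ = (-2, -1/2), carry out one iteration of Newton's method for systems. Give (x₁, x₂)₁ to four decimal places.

(-1.1827, 0.1058)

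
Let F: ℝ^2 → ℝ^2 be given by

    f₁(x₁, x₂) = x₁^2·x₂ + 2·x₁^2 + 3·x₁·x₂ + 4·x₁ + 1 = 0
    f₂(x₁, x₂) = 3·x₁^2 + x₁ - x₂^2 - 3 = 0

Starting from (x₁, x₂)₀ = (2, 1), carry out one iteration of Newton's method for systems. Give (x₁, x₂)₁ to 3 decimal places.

At (2, 1): F = (27.000, 10.000).
Jacobian J = [[2·x₁·x₂ + 4·x₁ + 3·x₂ + 4, x₁^2 + 3·x₁], [6·x₁ + 1, -2·x₂]].
At the point, J = [[19.000, 10.000], [13.000, -2.000]] (det J = -168.000).
Solving J·Δ = −F gives Δ = (-0.917, -0.958).
Then the next iterate is (x₁, x₂)₁ = (1.083, 0.042).

(1.083, 0.042)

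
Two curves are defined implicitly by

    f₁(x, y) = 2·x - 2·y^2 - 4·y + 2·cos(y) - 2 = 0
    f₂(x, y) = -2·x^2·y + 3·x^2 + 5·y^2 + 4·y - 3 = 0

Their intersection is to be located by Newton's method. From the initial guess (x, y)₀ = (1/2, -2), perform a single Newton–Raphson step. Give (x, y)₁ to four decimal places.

At (1/2, -2): F = (-1.832294, 10.7500).
Jacobian J = [[2, -4·y - 2·sin(y) - 4], [-4·x·y + 6·x, -2·x^2 + 10·y + 4]].
At the point, J = [[2.0000, 5.818595], [7.0000, -16.5000]] (det J = -73.730164).
Solving J·Δ = −F gives Δ = (-0.4383, 0.4656).
Then the next iterate is (x, y)₁ = (0.0617, -1.5344).

(0.0617, -1.5344)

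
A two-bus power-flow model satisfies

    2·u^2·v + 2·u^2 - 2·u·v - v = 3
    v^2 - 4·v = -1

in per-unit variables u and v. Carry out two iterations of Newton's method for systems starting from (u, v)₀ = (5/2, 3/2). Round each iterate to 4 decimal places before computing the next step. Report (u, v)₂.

(-131.3690, -0.0865)

At (5/2, 3/2): F = (19.2500, -2.7500).
Jacobian J = [[4·u·v + 4·u - 2·v, 2·u^2 - 2·u - 1], [0, 2·v - 4]].
At the point, J = [[22.0000, 6.5000], [0.0000, -1.0000]] (det J = -22.0000).
Solving J·Δ = −F gives Δ = (-0.0625, -2.7500).
Then the next iterate is (u, v)₁ = (2.4375, -1.2500).
Round to (2.4375, -1.2500) and repeat: F = (1.373047, 7.5625), J = [[0.0625, 6.007812], [0.0000, -6.5000]].
Δ = (-133.8065, 1.1635), so (u, v)₂ = (-131.3690, -0.0865).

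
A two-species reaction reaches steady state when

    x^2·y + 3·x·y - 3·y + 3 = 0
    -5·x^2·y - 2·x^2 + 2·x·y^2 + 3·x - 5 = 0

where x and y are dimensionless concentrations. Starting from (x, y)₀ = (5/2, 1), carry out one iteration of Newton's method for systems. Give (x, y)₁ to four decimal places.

At (5/2, 1): F = (13.7500, -36.2500).
Jacobian J = [[2·x·y + 3·y, x^2 + 3·x - 3], [-10·x·y - 4·x + 2·y^2 + 3, -5·x^2 + 4·x·y]].
At the point, J = [[8.0000, 10.7500], [-30.0000, -21.2500]] (det J = 152.5000).
Solving J·Δ = −F gives Δ = (-0.6393, -0.8033).
Then the next iterate is (x, y)₁ = (1.8607, 0.1967).

(1.8607, 0.1967)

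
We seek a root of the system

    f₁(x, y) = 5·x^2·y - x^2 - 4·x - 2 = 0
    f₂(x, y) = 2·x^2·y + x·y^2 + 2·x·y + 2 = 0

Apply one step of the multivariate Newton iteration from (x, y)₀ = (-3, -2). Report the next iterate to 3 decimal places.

At (-3, -2): F = (-89.000, -34.000).
Jacobian J = [[10·x·y - 2·x - 4, 5·x^2], [4·x·y + y^2 + 2·y, 2·x^2 + 2·x·y + 2·x]].
At the point, J = [[62.000, 45.000], [24.000, 24.000]] (det J = 408.000).
Solving J·Δ = −F gives Δ = (1.485, -0.069).
Then the next iterate is (x, y)₁ = (-1.515, -2.069).

(-1.515, -2.069)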